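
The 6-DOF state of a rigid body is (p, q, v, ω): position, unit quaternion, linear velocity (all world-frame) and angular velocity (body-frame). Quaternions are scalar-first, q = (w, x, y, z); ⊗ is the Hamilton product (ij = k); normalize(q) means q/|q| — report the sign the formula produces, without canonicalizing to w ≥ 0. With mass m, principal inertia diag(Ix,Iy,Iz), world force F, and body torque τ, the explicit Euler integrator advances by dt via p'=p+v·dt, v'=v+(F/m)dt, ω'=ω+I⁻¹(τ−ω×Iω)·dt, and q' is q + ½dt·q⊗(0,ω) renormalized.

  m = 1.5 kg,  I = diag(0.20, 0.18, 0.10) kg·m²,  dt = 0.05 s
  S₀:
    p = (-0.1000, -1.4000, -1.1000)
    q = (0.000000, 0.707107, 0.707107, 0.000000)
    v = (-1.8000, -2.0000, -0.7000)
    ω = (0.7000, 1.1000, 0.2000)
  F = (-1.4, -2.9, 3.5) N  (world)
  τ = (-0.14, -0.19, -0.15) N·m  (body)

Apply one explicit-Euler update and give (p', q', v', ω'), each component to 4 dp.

new position p' = (-0.1900, -1.5000, -1.1350)
v' = v + a·dt = (-1.8467, -2.0967, -0.5833)
α = I⁻¹(τ − ω×Iω) = (-0.6120, -1.1333, -1.3460)
ω + α·dt = (0.6694, 1.0433, 0.1327)
q⊗(0,ω) = (-1.2727926, 0.1414214, -0.1414214, 0.2828428)
q + ½dt·q⊗(0,ω), renormalized = (-0.0318, 0.7103, 0.7032, 0.0071)

p' = (-0.1900, -1.5000, -1.1350)
q' = (-0.0318, 0.7103, 0.7032, 0.0071)
v' = (-1.8467, -2.0967, -0.5833)
ω' = (0.6694, 1.0433, 0.1327)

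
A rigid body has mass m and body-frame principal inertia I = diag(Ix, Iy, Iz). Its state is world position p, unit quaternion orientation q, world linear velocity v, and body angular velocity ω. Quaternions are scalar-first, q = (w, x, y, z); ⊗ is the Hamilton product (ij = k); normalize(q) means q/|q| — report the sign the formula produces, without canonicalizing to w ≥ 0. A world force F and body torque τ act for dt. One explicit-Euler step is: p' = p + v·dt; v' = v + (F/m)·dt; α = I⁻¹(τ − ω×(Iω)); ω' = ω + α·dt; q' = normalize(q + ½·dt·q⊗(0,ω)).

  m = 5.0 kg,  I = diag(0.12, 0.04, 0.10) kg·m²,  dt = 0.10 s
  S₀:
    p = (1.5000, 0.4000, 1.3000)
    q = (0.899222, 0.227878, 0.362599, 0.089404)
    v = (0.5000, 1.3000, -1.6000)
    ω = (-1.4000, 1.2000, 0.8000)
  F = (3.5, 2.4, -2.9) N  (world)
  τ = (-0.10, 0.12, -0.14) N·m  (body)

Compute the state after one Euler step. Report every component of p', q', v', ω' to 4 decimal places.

p' = (1.5500, 0.5300, 1.1400)
q' = (0.8854, 0.1732, 0.3992, 0.1636)
v' = (0.5700, 1.3480, -1.6580)
ω' = (-1.5313, 1.5560, 0.5256)

(τ − ω×Iω)/I = (-1.3133, 3.5600, -2.7440)
new body rate ω' = (-1.5313, 1.5560, 0.5256)
q⊗(0,ω) = (-0.1876128, -1.0761164, 0.7715984, 1.5004698)
q' = normalize(q + ½dt·q⊗(0,ω)) = (0.8854, 0.1732, 0.3992, 0.1636)
a = F/m = (0.7000, 0.4800, -0.5800)
new position p' = (1.5500, 0.5300, 1.1400)
v + (F/m)dt = (0.5700, 1.3480, -1.6580)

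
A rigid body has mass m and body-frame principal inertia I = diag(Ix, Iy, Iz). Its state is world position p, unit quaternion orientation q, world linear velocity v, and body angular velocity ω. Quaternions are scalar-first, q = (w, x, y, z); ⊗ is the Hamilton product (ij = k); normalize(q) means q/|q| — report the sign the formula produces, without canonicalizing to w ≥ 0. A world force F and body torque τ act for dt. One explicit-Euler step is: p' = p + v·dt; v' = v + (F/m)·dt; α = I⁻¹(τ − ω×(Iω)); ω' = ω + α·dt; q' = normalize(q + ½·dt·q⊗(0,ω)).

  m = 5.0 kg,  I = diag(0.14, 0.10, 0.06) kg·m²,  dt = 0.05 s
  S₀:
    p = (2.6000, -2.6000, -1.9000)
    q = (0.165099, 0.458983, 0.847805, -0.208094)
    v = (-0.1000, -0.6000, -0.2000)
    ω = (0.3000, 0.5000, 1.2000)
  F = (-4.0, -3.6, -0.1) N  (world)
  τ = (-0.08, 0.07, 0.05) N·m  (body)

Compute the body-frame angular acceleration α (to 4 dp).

α = (-0.4000, 0.4120, 0.9333)

precession coupling ω×(Iω) = (-0.0240, 0.0288, -0.0060)
α = I⁻¹(τ − ω×Iω) = (-0.4000, 0.4120, 0.9333)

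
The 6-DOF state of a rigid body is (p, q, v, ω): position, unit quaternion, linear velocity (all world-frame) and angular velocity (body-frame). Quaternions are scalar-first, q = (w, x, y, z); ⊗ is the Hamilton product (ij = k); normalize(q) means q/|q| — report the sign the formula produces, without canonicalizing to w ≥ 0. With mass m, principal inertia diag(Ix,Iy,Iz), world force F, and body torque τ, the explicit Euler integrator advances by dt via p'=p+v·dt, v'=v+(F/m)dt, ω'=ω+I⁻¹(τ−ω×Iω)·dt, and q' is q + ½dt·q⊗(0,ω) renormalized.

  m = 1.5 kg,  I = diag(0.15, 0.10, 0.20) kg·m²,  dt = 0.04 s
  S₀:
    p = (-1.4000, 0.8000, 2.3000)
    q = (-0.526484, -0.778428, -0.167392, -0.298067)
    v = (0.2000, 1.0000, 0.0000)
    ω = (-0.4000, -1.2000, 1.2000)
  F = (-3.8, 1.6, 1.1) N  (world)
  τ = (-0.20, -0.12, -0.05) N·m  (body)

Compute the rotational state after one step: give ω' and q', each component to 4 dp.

(τ − ω×Iω)/I = (-0.3733, -1.4400, -0.1300)
ω + α·dt = (-0.4149, -1.2576, 1.1948)
Hamilton product q⊗(0,ω) = (-0.1545612, -0.3479572, 1.6851212, 0.2353760)
updated quaternion q' = (-0.5293, -0.7849, -0.1336, -0.2932)

ω' = (-0.4149, -1.2576, 1.1948)
q' = (-0.5293, -0.7849, -0.1336, -0.2932)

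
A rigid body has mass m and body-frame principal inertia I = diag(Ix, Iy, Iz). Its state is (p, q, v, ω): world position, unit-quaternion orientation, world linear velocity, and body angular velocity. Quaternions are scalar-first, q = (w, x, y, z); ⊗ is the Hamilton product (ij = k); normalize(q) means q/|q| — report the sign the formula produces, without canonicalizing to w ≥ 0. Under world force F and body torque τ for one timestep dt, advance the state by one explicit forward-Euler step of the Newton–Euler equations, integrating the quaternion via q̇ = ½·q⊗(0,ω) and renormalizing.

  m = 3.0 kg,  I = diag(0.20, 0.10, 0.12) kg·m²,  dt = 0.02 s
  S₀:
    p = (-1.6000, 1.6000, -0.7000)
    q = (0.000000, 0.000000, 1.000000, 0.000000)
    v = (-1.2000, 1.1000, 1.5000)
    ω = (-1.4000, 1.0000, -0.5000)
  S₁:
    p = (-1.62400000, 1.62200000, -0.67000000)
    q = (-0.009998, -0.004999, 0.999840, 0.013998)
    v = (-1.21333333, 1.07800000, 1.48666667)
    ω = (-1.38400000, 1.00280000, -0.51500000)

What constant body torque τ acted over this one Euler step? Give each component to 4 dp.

rate change Δω = (0.01600000, 0.00280000, -0.01500000)
I·α + gyro = (0.1500, 0.0700, 0.0500)

τ = (0.1500, 0.0700, 0.0500)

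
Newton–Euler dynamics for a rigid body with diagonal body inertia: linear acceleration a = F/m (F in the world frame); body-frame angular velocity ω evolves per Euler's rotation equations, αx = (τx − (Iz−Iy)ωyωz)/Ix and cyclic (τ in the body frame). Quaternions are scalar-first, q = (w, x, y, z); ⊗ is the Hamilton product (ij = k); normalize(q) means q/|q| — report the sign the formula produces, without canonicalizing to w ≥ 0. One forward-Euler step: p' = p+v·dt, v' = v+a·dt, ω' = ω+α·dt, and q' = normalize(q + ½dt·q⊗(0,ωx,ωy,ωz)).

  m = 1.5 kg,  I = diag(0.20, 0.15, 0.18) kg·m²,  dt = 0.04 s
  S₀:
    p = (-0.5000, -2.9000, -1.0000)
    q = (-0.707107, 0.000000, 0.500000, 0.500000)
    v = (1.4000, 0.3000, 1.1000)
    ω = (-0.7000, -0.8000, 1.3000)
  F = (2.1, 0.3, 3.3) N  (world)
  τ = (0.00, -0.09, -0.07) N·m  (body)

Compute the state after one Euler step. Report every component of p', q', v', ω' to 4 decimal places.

p' = (-0.4440, -2.8880, -0.9560)
q' = (-0.7117, 0.0309, 0.5040, 0.4883)
v' = (1.4560, 0.3080, 1.1880)
ω' = (-0.6938, -0.8191, 1.2907)

linear accel F/m = (1.4000, 0.2000, 2.2000)
p + v·dt = (-0.4440, -2.8880, -0.9560)
new velocity v' = (1.4560, 0.3080, 1.1880)
ω×(Iω) gyroscopic = (-0.0312, -0.0182, -0.0280)
(τ − ω×Iω)/I = (0.1560, -0.4787, -0.2333)
new body rate ω' = (-0.6938, -0.8191, 1.2907)
2q̇ = q⊗(0,ω) = (-0.2500000, 1.5449749, 0.2156856, -0.5692391)
updated quaternion q' = (-0.7117, 0.0309, 0.5040, 0.4883)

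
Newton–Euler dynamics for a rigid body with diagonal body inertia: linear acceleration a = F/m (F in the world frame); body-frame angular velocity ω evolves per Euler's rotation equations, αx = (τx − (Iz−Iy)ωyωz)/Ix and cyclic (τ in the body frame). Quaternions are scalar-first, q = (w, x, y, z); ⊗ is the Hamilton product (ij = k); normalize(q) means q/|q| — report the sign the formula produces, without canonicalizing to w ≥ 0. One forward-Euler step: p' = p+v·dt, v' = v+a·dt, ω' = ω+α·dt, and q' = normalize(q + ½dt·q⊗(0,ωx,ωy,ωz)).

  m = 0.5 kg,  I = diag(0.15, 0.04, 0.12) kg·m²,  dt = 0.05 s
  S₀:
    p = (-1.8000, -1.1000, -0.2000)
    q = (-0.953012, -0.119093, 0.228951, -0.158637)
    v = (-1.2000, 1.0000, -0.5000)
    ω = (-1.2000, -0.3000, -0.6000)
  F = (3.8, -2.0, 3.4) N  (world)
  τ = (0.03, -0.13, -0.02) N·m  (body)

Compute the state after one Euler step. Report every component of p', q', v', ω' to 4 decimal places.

p' = (-1.8600, -1.0500, -0.2250)
q' = (-0.9567, -0.0951, 0.2389, -0.1365)
v' = (-0.8200, 0.8000, -0.1600)
ω' = (-1.1948, -0.4895, -0.5918)

a = (7.6000, -4.0000, 6.8000)
new position p' = (-1.8600, -1.0500, -0.2250)
v + (F/m)dt = (-0.8200, 0.8000, -0.1600)
precession coupling ω×(Iω) = (0.0144, 0.0216, -0.0396)
(τ − ω×Iω)/I = (0.1040, -3.7900, 0.1633)
ω' = ω + α·dt = (-1.1948, -0.4895, -0.5918)
Hamilton product q⊗(0,ω) = (-0.1694085, 0.9586527, 0.4048122, 0.8822763)
q' = normalize(q + ½dt·q⊗(0,ω)) = (-0.9567, -0.0951, 0.2389, -0.1365)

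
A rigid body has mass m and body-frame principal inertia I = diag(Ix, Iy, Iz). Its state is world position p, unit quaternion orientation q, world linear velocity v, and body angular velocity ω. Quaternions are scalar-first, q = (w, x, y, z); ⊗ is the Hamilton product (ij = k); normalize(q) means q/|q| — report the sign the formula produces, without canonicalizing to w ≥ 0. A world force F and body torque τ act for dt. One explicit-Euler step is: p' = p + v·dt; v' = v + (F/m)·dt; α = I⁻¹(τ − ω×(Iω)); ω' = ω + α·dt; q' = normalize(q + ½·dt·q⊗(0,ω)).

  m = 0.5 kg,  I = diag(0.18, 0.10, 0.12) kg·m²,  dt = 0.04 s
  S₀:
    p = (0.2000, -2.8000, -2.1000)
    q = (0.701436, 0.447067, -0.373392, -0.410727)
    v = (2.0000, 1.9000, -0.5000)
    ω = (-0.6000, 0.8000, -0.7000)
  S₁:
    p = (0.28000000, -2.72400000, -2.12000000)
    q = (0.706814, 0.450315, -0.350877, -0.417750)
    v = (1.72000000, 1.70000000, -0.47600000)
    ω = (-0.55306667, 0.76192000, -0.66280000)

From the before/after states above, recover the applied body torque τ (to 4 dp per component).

τ = (0.2000, -0.0700, 0.1500)

ω₁ − ω₀ = (0.04693333, -0.03808000, 0.03720000)
τ = I·(Δω/dt) + ω₀×(Iω₀) = (0.2000, -0.0700, 0.1500)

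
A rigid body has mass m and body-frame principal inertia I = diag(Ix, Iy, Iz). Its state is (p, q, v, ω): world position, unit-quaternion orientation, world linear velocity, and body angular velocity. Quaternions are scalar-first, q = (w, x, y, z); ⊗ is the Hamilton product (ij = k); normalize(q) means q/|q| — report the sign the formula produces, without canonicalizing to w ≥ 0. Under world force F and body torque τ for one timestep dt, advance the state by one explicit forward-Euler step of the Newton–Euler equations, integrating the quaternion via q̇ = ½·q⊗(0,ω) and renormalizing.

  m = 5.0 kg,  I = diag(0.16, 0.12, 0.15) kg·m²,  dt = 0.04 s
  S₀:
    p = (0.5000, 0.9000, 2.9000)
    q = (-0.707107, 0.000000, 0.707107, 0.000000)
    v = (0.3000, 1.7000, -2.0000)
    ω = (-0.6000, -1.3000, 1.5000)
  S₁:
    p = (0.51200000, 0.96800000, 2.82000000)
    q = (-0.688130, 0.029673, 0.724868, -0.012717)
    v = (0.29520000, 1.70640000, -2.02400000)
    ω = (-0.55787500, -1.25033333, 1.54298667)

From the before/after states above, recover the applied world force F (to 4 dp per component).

F = (-0.6000, 0.8000, -3.0000)

velocity change Δv = (-0.00480000, 0.00640000, -0.02400000)
F = m·Δv/dt = (-0.6000, 0.8000, -3.0000)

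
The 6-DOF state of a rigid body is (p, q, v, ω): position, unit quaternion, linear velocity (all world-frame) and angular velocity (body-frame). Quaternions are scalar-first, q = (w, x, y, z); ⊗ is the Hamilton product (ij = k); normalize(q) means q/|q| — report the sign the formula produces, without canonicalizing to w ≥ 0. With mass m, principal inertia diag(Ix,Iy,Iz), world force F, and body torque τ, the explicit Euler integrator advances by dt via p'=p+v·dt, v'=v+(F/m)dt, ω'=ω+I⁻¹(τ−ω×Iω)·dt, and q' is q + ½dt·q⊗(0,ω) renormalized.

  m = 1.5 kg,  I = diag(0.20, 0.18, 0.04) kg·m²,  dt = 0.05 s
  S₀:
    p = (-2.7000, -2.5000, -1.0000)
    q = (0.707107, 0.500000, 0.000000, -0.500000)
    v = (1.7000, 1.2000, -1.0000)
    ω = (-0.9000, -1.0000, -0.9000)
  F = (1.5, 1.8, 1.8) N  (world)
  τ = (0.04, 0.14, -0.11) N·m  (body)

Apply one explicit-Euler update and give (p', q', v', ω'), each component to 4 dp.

p' = (-2.6150, -2.4400, -1.0500)
q' = (0.7065, 0.4712, 0.0048, -0.5280)
v' = (1.7500, 1.2600, -0.9400)
ω' = (-0.8585, -0.9971, -1.0150)

linear accel F/m = (1.0000, 1.2000, 1.2000)
new position p' = (-2.6150, -2.4400, -1.0500)
v' = v + a·dt = (1.7500, 1.2600, -0.9400)
ω×(Iω) gyroscopic = (-0.1260, 0.1296, -0.0180)
(τ − ω×Iω)/I = (0.8300, 0.0578, -2.3000)
ω + α·dt = (-0.8585, -0.9971, -1.0150)
2q̇ = q⊗(0,ω) = (0.0000000, -1.1363963, 0.1928930, -1.1363963)
q' = normalize(q + ½dt·q⊗(0,ω)) = (0.7065, 0.4712, 0.0048, -0.5280)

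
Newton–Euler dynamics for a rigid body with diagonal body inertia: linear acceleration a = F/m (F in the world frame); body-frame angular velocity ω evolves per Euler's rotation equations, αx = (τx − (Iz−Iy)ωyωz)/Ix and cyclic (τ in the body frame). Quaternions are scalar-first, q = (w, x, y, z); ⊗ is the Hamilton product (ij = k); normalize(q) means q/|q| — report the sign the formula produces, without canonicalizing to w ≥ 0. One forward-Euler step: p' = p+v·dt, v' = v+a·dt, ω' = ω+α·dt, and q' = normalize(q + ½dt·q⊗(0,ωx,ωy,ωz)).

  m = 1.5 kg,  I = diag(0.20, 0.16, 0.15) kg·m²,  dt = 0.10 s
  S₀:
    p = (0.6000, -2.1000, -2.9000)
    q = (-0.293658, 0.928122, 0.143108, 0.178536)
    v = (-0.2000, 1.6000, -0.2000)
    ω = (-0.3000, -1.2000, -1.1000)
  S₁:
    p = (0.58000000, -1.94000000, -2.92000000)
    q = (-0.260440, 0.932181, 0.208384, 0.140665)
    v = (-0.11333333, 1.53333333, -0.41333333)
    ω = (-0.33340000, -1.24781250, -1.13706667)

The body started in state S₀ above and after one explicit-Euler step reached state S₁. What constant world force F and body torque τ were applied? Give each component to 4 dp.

Δω = ω₁−ω₀ = (-0.03340000, -0.04781250, -0.03706667)
gyro term ω₀×Iω₀ = (-0.0132, 0.0165, -0.0144)
τ = I·(Δω/dt) + ω₀×(Iω₀) = (-0.0800, -0.0600, -0.0700)
Δv = v₁−v₀ = (0.08666667, -0.06666667, -0.21333333)
m·(v₁−v₀)/dt = (1.3000, -1.0000, -3.2000)

F = (1.3000, -1.0000, -3.2000)
τ = (-0.0800, -0.0600, -0.0700)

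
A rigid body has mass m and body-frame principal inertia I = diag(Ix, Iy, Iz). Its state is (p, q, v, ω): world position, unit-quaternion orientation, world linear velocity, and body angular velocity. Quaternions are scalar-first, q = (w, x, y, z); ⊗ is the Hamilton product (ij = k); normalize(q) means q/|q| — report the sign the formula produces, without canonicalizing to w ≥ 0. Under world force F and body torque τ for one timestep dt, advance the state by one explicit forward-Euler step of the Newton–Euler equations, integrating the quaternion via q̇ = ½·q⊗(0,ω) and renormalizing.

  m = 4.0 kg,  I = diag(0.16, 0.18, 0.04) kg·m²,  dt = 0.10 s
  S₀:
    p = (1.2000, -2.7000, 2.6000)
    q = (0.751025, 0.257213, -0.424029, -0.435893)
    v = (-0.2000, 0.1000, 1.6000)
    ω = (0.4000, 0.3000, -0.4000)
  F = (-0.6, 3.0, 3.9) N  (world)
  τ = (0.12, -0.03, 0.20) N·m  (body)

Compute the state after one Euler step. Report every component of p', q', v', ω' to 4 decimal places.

(τ − ω×Iω)/I = (0.6450, -0.0600, 4.9400)
new body rate ω' = (0.4645, 0.2940, 0.0940)
Hamilton product q⊗(0,ω) = (-0.1500337, 0.6007895, 0.1538355, -0.0536345)
updated quaternion q' = (0.7431, 0.2871, -0.4161, -0.4384)
a = F/m = (-0.1500, 0.7500, 0.9750)
p + v·dt = (1.1800, -2.6900, 2.7600)
new velocity v' = (-0.2150, 0.1750, 1.6975)

p' = (1.1800, -2.6900, 2.7600)
q' = (0.7431, 0.2871, -0.4161, -0.4384)
v' = (-0.2150, 0.1750, 1.6975)
ω' = (0.4645, 0.2940, 0.0940)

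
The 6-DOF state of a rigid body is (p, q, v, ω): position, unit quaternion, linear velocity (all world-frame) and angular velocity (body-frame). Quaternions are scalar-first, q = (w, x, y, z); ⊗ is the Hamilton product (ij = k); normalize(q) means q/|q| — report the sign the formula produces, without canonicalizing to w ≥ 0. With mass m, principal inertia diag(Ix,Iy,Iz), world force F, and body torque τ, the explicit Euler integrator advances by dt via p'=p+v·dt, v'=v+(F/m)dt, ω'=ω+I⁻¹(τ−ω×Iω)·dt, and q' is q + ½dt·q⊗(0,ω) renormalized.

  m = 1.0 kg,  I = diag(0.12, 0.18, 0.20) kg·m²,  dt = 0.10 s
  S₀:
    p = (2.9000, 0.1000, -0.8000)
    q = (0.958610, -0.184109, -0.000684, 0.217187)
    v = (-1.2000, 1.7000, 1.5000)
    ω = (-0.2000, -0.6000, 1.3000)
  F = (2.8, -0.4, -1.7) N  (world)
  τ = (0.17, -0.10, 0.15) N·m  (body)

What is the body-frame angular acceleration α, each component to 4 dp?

precession coupling ω×(Iω) = (-0.0156, 0.0208, 0.0072)
α = I⁻¹(τ − ω×Iω) = (1.5467, -0.6711, 0.7140)

α = (1.5467, -0.6711, 0.7140)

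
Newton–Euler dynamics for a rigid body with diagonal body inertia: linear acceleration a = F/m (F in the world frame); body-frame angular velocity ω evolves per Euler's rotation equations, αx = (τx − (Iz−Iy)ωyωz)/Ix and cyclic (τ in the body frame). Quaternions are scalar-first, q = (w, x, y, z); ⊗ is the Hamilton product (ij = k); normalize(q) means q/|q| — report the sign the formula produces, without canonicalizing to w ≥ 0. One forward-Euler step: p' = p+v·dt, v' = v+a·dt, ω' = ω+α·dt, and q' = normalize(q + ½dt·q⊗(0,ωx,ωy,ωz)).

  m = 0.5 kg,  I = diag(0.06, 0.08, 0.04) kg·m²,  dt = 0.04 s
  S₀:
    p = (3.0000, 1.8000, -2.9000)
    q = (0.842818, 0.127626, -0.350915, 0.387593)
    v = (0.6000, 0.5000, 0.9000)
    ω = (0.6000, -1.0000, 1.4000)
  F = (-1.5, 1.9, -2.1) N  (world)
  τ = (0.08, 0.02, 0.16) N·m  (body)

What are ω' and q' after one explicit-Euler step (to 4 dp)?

ω' = (0.6160, -0.9984, 1.5720)
q' = (0.8229, 0.1356, -0.3665, 0.4126)

gyro term ω×Iω = (0.0560, 0.0168, -0.0120)
α = I⁻¹(τ − ω×Iω) = (0.4000, 0.0400, 4.3000)
ω + α·dt = (0.6160, -0.9984, 1.5720)
q⊗(0,ω) = (-0.9701208, 0.4020028, -0.7889386, 1.2628682)
q' = normalize(q + ½dt·q⊗(0,ω)) = (0.8229, 0.1356, -0.3665, 0.4126)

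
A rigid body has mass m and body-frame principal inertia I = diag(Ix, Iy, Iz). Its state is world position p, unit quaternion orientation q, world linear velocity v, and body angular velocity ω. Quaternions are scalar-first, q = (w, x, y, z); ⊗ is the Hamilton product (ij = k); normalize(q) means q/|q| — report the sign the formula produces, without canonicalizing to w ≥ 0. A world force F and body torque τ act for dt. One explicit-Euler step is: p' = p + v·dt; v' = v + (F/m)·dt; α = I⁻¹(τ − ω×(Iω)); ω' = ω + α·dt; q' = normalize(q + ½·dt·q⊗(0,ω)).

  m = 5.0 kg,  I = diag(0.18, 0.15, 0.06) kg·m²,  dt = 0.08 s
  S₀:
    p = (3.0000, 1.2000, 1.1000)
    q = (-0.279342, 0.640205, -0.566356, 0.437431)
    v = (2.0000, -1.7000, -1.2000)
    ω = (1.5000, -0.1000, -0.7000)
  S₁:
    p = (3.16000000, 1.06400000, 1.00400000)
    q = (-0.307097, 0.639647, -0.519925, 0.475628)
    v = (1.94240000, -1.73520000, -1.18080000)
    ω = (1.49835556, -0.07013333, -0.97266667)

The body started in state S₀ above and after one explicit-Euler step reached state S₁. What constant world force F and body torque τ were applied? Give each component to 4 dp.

ω₁ − ω₀ = (-0.00164444, 0.02986667, -0.27266667)
ω₀×(Iω₀) = (-0.0063, -0.1260, 0.0045)
τ = I·(Δω/dt) + ω₀×(Iω₀) = (-0.0100, -0.0700, -0.2000)
velocity change Δv = (-0.05760000, -0.03520000, 0.01920000)
applied force F = (-3.6000, -2.2000, 1.2000)

F = (-3.6000, -2.2000, 1.2000)
τ = (-0.0100, -0.0700, -0.2000)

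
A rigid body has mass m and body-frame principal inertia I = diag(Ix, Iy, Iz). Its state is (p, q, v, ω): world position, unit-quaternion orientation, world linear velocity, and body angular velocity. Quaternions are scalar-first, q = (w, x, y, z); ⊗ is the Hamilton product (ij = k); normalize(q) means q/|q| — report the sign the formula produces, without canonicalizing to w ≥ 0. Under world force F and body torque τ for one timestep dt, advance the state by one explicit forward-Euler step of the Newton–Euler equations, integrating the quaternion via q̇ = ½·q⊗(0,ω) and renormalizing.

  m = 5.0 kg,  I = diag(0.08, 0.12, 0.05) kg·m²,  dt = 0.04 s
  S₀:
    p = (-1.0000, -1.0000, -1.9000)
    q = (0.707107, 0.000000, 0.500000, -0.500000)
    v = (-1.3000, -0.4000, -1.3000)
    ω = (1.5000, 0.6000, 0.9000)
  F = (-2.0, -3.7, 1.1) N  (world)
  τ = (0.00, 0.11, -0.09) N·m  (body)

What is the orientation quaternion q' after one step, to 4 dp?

q' = (0.7096, 0.0362, 0.4931, -0.5019)

q⊗(0,ω) = (0.1500000, 1.8106605, -0.3257358, -0.1136037)
q' = normalize(q + ½dt·q⊗(0,ω)) = (0.7096, 0.0362, 0.4931, -0.5019)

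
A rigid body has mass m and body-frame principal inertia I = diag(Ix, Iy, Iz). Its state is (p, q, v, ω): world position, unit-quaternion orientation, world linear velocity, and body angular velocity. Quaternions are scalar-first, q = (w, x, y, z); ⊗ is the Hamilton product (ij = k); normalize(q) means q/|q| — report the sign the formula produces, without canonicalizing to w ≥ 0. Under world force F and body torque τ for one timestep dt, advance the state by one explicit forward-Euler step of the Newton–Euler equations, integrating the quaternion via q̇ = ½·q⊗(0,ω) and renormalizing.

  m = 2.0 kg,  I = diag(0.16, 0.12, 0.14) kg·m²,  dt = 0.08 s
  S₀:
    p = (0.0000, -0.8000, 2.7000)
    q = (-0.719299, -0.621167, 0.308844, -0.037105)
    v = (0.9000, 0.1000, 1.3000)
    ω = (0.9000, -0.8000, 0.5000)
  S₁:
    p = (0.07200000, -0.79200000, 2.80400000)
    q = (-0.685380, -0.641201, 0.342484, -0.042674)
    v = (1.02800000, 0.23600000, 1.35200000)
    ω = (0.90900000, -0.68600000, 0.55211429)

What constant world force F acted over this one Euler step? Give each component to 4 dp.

velocity change Δv = (0.12800000, 0.13600000, 0.05200000)
F = m·Δv/dt = (3.2000, 3.4000, 1.3000)

F = (3.2000, 3.4000, 1.3000)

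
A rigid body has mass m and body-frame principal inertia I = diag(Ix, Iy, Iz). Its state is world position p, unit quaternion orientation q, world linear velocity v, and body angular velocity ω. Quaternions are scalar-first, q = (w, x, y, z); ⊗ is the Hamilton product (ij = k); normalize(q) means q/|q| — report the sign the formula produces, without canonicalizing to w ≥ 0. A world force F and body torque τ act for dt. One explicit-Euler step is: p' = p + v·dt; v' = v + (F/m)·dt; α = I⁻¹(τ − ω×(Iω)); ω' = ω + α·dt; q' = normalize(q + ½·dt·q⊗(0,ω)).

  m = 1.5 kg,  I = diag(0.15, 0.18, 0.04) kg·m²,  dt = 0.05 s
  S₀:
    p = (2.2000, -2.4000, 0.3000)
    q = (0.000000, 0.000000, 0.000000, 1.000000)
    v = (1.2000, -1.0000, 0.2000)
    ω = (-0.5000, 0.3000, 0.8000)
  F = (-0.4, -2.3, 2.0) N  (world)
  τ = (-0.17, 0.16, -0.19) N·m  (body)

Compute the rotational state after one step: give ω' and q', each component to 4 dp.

ω' = (-0.5455, 0.3567, 0.5681)
q' = (-0.0200, -0.0075, -0.0125, 0.9997)

gyro term ω×Iω = (-0.0336, -0.0440, -0.0045)
angular accel α = (-0.9093, 1.1333, -4.6375)
ω' = ω + α·dt = (-0.5455, 0.3567, 0.5681)
2q̇ = q⊗(0,ω) = (-0.8000000, -0.3000000, -0.5000000, 0.0000000)
q' = normalize(q + ½dt·q⊗(0,ω)) = (-0.0200, -0.0075, -0.0125, 0.9997)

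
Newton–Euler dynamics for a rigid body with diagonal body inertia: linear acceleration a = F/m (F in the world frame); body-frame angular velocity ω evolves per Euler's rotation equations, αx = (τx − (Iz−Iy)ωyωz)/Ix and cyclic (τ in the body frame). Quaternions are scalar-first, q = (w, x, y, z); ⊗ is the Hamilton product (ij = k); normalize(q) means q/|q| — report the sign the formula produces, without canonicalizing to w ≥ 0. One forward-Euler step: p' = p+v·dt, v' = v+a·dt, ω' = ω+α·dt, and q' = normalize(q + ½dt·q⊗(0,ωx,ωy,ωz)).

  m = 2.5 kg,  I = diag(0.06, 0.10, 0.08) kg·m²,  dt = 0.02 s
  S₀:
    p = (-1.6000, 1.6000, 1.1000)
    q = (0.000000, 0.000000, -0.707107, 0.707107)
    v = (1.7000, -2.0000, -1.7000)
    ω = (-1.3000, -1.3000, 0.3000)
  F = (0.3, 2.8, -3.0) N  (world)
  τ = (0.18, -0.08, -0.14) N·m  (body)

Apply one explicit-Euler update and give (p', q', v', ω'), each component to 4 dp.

gyro term ω×Iω = (0.0078, 0.0078, 0.0676)
angular accel α = (2.8700, -0.8780, -2.5950)
ω + α·dt = (-1.2426, -1.3176, 0.2481)
q⊗(0,ω) = (-1.1313712, 0.7071070, -0.9192391, -0.9192391)
q' = normalize(q + ½dt·q⊗(0,ω)) = (-0.0113, 0.0071, -0.7162, 0.6978)
a = (0.1200, 1.1200, -1.2000)
p' = p + v·dt = (-1.5660, 1.5600, 1.0660)
v + (F/m)dt = (1.7024, -1.9776, -1.7240)

p' = (-1.5660, 1.5600, 1.0660)
q' = (-0.0113, 0.0071, -0.7162, 0.6978)
v' = (1.7024, -1.9776, -1.7240)
ω' = (-1.2426, -1.3176, 0.2481)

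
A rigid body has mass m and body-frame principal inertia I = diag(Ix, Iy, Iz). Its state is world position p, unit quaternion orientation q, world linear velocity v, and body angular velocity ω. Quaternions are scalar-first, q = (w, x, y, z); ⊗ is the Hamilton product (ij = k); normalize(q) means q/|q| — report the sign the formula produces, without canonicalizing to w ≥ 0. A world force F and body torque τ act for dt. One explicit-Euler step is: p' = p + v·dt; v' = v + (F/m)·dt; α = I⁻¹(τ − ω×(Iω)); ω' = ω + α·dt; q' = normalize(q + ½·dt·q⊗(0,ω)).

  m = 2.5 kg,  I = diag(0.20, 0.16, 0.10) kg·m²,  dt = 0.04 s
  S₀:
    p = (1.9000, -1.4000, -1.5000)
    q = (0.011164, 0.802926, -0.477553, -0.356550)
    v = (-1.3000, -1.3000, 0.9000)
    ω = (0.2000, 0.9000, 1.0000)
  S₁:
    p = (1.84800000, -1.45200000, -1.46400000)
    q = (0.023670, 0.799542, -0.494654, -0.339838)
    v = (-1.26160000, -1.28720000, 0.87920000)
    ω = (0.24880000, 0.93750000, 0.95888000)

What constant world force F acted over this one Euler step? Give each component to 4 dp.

F = (2.4000, 0.8000, -1.3000)

Δv = v₁−v₀ = (0.03840000, 0.01280000, -0.02080000)
m·(v₁−v₀)/dt = (2.4000, 0.8000, -1.3000)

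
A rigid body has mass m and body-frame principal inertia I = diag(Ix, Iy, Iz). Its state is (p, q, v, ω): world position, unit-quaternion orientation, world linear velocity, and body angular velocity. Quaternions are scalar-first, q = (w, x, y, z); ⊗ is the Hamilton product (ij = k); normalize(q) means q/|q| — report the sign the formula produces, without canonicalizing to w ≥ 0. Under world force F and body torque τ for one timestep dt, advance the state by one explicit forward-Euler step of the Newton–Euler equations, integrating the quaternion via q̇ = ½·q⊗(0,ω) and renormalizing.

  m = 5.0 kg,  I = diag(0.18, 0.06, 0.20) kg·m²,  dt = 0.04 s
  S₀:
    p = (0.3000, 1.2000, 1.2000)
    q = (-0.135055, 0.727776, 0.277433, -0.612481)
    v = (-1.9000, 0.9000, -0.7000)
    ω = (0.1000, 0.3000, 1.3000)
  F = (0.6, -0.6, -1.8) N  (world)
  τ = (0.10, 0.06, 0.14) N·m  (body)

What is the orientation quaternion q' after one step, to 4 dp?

q' = (-0.1222, 0.7381, 0.2564, -0.6120)

q⊗(0,ω) = (0.6402178, 0.5309017, -1.0478734, 0.0150180)
updated quaternion q' = (-0.1222, 0.7381, 0.2564, -0.6120)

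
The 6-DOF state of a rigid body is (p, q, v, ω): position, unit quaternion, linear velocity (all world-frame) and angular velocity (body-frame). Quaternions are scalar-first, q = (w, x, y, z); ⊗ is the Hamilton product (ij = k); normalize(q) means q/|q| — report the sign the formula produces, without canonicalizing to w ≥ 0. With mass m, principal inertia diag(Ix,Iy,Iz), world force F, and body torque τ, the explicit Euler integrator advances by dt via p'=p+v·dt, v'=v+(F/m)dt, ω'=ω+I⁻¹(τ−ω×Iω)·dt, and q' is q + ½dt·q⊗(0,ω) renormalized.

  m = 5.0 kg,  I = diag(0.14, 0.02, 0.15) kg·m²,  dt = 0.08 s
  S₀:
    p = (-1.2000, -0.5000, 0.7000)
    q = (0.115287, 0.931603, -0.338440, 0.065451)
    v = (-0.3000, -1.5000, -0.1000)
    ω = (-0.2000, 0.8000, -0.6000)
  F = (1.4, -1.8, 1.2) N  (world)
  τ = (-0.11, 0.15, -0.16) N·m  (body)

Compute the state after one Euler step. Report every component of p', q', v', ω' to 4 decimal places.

p' = (-1.2240, -0.6200, 0.6920)
q' = (0.1350, 0.9359, -0.3127, 0.0897)
v' = (-0.2776, -1.5288, -0.0808)
ω' = (-0.2272, 1.4048, -0.6956)

angular accel α = (-0.3400, 7.5600, -1.1947)
new body rate ω' = (-0.2272, 1.4048, -0.6956)
Hamilton product q⊗(0,ω) = (0.4963432, 0.1276458, 0.6381012, 0.6084222)
updated quaternion q' = (0.1350, 0.9359, -0.3127, 0.0897)
linear accel F/m = (0.2800, -0.3600, 0.2400)
p' = p + v·dt = (-1.2240, -0.6200, 0.6920)
v' = v + a·dt = (-0.2776, -1.5288, -0.0808)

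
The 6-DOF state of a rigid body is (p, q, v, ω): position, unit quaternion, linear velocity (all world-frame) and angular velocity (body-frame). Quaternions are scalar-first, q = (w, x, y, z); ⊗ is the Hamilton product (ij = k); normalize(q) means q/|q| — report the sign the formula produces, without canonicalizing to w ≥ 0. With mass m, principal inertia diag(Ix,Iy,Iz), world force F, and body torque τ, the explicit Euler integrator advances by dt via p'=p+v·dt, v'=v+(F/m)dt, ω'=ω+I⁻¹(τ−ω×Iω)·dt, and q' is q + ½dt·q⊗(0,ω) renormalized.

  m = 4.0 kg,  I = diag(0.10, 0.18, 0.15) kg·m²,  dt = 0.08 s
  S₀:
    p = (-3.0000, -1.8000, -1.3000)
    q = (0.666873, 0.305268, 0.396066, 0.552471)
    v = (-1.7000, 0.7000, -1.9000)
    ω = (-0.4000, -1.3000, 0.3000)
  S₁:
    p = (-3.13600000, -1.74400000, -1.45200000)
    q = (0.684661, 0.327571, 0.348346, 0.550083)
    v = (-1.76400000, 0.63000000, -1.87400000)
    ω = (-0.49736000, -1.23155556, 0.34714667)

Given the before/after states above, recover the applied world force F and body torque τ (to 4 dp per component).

velocity change Δv = (-0.06400000, -0.07000000, 0.02600000)
applied force F = (-3.2000, -3.5000, 1.3000)
ω₁ − ω₀ = (-0.09736000, 0.06844444, 0.04714667)
gyro term ω₀×Iω₀ = (0.0117, 0.0060, 0.0416)
I·α + gyro = (-0.1100, 0.1600, 0.1300)

F = (-3.2000, -3.5000, 1.3000)
τ = (-0.1100, 0.1600, 0.1300)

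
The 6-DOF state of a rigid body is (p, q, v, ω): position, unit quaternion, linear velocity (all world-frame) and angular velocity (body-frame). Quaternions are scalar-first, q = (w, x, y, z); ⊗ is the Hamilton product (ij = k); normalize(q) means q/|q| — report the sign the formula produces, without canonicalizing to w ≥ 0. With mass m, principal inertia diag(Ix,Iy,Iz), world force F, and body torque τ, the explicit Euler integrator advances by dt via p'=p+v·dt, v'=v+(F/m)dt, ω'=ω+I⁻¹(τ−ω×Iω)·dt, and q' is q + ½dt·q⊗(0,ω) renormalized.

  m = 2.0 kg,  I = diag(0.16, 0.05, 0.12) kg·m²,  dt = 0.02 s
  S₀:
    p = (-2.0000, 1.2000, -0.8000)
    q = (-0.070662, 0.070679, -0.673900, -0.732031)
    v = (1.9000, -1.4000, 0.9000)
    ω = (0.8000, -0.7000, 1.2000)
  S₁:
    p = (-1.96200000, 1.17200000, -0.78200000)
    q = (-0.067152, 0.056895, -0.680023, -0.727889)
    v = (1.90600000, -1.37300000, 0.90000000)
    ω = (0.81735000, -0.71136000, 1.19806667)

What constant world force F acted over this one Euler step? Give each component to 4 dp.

F = (0.6000, 2.7000, 0.0000)

Δv = v₁−v₀ = (0.00600000, 0.02700000, 0.00000000)
F = m·Δv/dt = (0.6000, 2.7000, 0.0000)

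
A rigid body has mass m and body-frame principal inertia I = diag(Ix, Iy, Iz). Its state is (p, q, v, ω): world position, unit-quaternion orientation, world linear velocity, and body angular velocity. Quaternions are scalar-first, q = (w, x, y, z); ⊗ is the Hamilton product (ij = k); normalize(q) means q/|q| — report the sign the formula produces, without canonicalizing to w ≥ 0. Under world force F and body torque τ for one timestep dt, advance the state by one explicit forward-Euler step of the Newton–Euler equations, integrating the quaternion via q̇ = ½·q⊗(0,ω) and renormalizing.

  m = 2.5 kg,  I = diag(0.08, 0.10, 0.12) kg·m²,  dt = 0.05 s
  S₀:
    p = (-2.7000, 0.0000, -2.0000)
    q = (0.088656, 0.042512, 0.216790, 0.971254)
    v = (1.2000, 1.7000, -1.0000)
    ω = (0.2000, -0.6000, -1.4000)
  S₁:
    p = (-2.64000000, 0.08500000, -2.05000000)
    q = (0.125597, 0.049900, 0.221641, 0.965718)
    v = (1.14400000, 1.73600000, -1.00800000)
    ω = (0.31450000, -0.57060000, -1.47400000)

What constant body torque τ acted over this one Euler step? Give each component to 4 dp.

ω₁ − ω₀ = (0.11450000, 0.02940000, -0.07400000)
gyro term ω₀×Iω₀ = (0.0168, 0.0112, -0.0024)
applied torque τ = (0.2000, 0.0700, -0.1800)

τ = (0.2000, 0.0700, -0.1800)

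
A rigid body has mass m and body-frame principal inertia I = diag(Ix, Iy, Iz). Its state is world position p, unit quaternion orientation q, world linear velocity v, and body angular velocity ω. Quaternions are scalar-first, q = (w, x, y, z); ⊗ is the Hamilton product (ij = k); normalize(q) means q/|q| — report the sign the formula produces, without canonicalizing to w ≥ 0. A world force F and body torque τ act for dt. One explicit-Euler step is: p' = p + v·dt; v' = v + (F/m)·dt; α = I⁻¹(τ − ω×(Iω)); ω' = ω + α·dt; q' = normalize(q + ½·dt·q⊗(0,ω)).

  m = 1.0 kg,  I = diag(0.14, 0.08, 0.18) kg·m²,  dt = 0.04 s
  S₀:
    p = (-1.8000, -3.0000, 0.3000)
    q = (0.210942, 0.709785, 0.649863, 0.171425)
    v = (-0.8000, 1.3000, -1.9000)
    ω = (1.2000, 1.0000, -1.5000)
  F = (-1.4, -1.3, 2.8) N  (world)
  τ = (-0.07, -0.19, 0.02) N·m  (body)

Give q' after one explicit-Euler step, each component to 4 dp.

q' = (0.1859, 0.6913, 0.6789, 0.1635)

2q̇ = q⊗(0,ω) = (-1.2444675, -0.8930891, 1.4813295, -0.3864636)
updated quaternion q' = (0.1859, 0.6913, 0.6789, 0.1635)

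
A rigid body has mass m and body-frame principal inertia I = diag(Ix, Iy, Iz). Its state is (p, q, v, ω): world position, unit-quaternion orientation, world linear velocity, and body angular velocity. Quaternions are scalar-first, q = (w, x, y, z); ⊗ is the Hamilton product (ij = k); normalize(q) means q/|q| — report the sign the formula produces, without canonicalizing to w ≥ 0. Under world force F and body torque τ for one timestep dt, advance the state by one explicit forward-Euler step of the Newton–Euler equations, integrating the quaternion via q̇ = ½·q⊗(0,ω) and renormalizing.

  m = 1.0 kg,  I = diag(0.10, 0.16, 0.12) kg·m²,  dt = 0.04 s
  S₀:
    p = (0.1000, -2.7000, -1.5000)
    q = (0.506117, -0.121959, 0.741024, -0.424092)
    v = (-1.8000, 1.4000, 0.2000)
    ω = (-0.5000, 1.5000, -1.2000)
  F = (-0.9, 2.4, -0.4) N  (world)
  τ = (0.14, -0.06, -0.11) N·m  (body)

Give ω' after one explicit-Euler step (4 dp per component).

ω' = (-0.4728, 1.4880, -1.2217)

angular accel α = (0.6800, -0.3000, -0.5417)
ω + α·dt = (-0.4728, 1.4880, -1.2217)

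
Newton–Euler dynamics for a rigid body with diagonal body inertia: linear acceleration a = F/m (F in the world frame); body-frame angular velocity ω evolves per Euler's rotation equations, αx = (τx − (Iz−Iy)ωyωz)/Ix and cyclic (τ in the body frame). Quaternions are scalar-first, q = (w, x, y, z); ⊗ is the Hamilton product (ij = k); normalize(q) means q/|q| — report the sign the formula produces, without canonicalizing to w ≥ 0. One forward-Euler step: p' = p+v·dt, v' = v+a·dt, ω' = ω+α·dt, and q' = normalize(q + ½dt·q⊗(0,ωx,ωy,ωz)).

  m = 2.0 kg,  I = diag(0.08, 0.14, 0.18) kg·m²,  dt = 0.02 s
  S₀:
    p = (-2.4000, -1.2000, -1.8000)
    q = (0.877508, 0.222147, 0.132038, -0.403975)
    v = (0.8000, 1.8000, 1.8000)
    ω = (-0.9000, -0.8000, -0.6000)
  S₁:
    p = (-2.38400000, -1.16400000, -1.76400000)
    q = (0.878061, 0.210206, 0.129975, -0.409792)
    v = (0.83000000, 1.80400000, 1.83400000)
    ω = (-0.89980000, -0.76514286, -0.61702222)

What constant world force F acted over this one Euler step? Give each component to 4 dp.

Δv = v₁−v₀ = (0.03000000, 0.00400000, 0.03400000)
F = m·Δv/dt = (3.0000, 0.4000, 3.4000)

F = (3.0000, 0.4000, 3.4000)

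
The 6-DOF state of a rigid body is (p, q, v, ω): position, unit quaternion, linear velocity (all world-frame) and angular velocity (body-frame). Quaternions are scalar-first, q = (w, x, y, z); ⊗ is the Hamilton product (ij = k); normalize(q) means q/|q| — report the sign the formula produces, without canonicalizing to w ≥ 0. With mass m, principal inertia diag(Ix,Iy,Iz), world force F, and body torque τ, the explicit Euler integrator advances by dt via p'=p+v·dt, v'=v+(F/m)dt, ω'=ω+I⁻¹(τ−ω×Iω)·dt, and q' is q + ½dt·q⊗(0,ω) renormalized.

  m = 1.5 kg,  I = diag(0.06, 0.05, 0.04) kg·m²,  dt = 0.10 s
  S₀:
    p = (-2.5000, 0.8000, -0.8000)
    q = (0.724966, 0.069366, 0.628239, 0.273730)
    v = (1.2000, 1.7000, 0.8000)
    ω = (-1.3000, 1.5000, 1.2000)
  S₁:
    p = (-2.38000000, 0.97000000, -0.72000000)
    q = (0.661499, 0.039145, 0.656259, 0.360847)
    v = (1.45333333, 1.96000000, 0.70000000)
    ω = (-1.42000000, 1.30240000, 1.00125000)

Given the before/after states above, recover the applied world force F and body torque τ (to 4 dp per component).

F = (3.8000, 3.9000, -1.5000)
τ = (-0.0900, -0.1300, -0.0600)

velocity change Δv = (0.25333333, 0.26000000, -0.10000000)
m·(v₁−v₀)/dt = (3.8000, 3.9000, -1.5000)
Δω = ω₁−ω₀ = (-0.12000000, -0.19760000, -0.19875000)
ω₀×(Iω₀) = (-0.0180, -0.0312, 0.0195)
I·α + gyro = (-0.0900, -0.1300, -0.0600)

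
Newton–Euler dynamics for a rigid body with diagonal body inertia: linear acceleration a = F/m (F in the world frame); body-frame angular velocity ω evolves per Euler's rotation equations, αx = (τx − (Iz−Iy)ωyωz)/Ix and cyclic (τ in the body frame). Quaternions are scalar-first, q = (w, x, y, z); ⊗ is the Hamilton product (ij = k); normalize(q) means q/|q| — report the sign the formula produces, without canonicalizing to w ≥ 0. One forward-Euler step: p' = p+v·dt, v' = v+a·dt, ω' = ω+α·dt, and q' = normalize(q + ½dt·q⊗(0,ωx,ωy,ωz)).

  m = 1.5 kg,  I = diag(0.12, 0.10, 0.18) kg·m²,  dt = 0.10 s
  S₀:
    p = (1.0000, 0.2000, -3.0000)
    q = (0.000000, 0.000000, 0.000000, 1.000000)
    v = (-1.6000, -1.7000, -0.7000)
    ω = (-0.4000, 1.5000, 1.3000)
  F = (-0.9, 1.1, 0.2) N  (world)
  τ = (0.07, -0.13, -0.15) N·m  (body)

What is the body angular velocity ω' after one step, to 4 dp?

gyro term ω×Iω = (0.1560, 0.0312, 0.0120)
(τ − ω×Iω)/I = (-0.7167, -1.6120, -0.9000)
ω' = ω + α·dt = (-0.4717, 1.3388, 1.2100)

ω' = (-0.4717, 1.3388, 1.2100)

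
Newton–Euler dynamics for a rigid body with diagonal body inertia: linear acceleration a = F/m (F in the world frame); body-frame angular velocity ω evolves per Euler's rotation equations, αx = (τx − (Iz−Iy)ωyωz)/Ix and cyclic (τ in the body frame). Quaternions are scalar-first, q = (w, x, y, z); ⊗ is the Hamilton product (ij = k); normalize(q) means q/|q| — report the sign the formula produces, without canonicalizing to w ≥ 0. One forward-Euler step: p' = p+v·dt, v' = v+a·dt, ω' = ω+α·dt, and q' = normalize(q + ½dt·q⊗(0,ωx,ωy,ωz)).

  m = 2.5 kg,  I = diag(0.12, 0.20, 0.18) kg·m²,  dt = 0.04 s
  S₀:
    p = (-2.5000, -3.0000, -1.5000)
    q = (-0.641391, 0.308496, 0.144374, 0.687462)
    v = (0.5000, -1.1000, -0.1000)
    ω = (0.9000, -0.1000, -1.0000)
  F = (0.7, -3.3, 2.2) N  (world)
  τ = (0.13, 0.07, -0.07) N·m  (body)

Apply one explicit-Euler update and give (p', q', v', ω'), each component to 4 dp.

p' = (-2.4800, -3.0440, -1.5040)
q' = (-0.6327, 0.2953, 0.1641, 0.6968)
v' = (0.5112, -1.1528, -0.0648)
ω' = (0.9440, -0.0968, -1.0140)

p' = p + v·dt = (-2.4800, -3.0440, -1.5040)
new velocity v' = (0.5112, -1.1528, -0.0648)
precession coupling ω×(Iω) = (-0.0020, 0.0540, -0.0072)
angular accel α = (1.1000, 0.0800, -0.3489)
ω + α·dt = (0.9440, -0.0968, -1.0140)
Hamilton product q⊗(0,ω) = (0.4242530, -0.6528797, 0.9913509, 0.4806048)
updated quaternion q' = (-0.6327, 0.2953, 0.1641, 0.6968)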